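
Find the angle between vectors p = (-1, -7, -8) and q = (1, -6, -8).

p·q = (-1)·1 + (-7)·(-6) + (-8)·(-8) = -1 + 42 + 64 = 105
|p| = √((-1)² + (-7)² + (-8)²) = √114 ≈ 10.68
|q| = √(1² + (-6)² + (-8)²) = √101 ≈ 10.05
cos θ = (p·q)/(|p||q|) = 105/(10.68·10.05) ≈ 0.9785
θ = arccos(0.9785) ≈ 11.89°

11.89°


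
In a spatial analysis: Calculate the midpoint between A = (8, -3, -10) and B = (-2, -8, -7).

M = ((x₁+x₂)/2, (y₁+y₂)/2, (z₁+z₂)/2)
  = ((8 - 2)/2, (-3 - 8)/2, (-10 - 7)/2)
  = (6/2, -11/2, -17/2)
  = (3, -5.5, -8.5)

(3, -5.5, -8.5)


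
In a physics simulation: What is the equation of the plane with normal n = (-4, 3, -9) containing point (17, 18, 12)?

The plane through P with normal n = (a, b, c) satisfies n·(r - P) = 0,
i.e. ax + by + cz = a·x₀ + b·y₀ + c·z₀.
d = (-4)·17 + 3·18 + (-9)·12
  = -68 + 54 - 108
  = -122
Equation: -4x + 3y - 9z = -122

-4x + 3y - 9z = -122


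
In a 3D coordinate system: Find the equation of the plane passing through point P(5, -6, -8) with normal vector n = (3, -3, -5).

The plane through P with normal n = (a, b, c) satisfies n·(r - P) = 0,
i.e. ax + by + cz = a·x₀ + b·y₀ + c·z₀.
d = 3·5 + (-3)·(-6) + (-5)·(-8)
  = 15 + 18 + 40
  = 73
Equation: 3x - 3y - 5z = 73

3x - 3y - 5z = 73


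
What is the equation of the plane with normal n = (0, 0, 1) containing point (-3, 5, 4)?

The plane through P with normal n = (a, b, c) satisfies n·(r - P) = 0,
i.e. ax + by + cz = a·x₀ + b·y₀ + c·z₀.
d = 0·(-3) + 0·5 + 1·4
  = 0 + 0 + 4
  = 4
Equation: z = 4

z = 4


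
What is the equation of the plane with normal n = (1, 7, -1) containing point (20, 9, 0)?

The plane through P with normal n = (a, b, c) satisfies n·(r - P) = 0,
i.e. ax + by + cz = a·x₀ + b·y₀ + c·z₀.
d = 1·20 + 7·9 + (-1)·0
  = 20 + 63 + 0
  = 83
Equation: x + 7y - z = 83

x + 7y - z = 83


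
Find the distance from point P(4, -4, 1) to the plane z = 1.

distance = |a·x₀ + b·y₀ + c·z₀ - d| / √(a² + b² + c²)
  = |0·4 + 0·(-4) + 1·1 - 1| / √(0² + 0² + 1²)
  = |0 + 0 + 1 - 1| / √(0 + 0 + 1)
  = |0| / √1
  = 0 / 1
  ≈ 0

0


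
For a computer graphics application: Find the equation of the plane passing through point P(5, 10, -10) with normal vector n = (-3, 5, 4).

The plane through P with normal n = (a, b, c) satisfies n·(r - P) = 0,
i.e. ax + by + cz = a·x₀ + b·y₀ + c·z₀.
d = (-3)·5 + 5·10 + 4·(-10)
  = -15 + 50 - 40
  = -5
Equation: -3x + 5y + 4z = -5

-3x + 5y + 4z = -5


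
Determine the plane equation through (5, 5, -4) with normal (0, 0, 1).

The plane through P with normal n = (a, b, c) satisfies n·(r - P) = 0,
i.e. ax + by + cz = a·x₀ + b·y₀ + c·z₀.
d = 0·5 + 0·5 + 1·(-4)
  = 0 + 0 - 4
  = -4
Equation: z = -4

z = -4


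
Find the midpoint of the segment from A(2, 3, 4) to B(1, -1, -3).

M = ((x₁+x₂)/2, (y₁+y₂)/2, (z₁+z₂)/2)
  = ((2 + 1)/2, (3 - 1)/2, (4 - 3)/2)
  = (3/2, 2/2, 1/2)
  = (1.5, 1, 0.5)

(1.5, 1, 0.5)


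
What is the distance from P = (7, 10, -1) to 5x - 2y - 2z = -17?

distance = |a·x₀ + b·y₀ + c·z₀ - d| / √(a² + b² + c²)
  = |5·7 + (-2)·10 + (-2)·(-1) - (-17)| / √(5² + (-2)² + (-2)²)
  = |35 - 20 + 2 + 17| / √(25 + 4 + 4)
  = |34| / √33
  = 34 / 5.745
  ≈ 5.919

5.919


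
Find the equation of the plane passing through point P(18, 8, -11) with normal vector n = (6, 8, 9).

The plane through P with normal n = (a, b, c) satisfies n·(r - P) = 0,
i.e. ax + by + cz = a·x₀ + b·y₀ + c·z₀.
d = 6·18 + 8·8 + 9·(-11)
  = 108 + 64 - 99
  = 73
Equation: 6x + 8y + 9z = 73

6x + 8y + 9z = 73


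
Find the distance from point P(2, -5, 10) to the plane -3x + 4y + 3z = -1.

distance = |a·x₀ + b·y₀ + c·z₀ - d| / √(a² + b² + c²)
  = |(-3)·2 + 4·(-5) + 3·10 - (-1)| / √((-3)² + 4² + 3²)
  = |-6 - 20 + 30 + 1| / √(9 + 16 + 9)
  = |5| / √34
  = 5 / 5.831
  ≈ 0.8575

0.8575


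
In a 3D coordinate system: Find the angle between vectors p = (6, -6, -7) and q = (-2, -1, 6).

p·q = 6·(-2) + (-6)·(-1) + (-7)·6 = -12 + 6 - 42 = -48
|p| = √(6² + (-6)² + (-7)²) = √121 ≈ 11
|q| = √((-2)² + (-1)² + 6²) = √41 ≈ 6.403
cos θ = (p·q)/(|p||q|) = -48/(11·6.403) ≈ -0.6815
θ = arccos(-0.6815) ≈ 133°

133°


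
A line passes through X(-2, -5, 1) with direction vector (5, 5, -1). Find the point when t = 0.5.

P(t) = X + t·d
  = (-2 + 5·0.5, -5 + 5·0.5, 1 + (-1)·0.5)
  = (-2 + 2.5, -5 + 2.5, 1 - 0.5)
  = (0.5, -2.5, 0.5)

(0.5, -2.5, 0.5)


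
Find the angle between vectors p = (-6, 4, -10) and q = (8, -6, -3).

p·q = (-6)·8 + 4·(-6) + (-10)·(-3) = -48 - 24 + 30 = -42
|p| = √((-6)² + 4² + (-10)²) = √152 ≈ 12.33
|q| = √(8² + (-6)² + (-3)²) = √109 ≈ 10.44
cos θ = (p·q)/(|p||q|) = -42/(12.33·10.44) ≈ -0.3263
θ = arccos(-0.3263) ≈ 109°

109°


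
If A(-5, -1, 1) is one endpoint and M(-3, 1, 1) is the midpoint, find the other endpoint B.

B = 2M - A
  = (2·(-3) - (-5), 2·1 - (-1), 2·1 - 1)
  = (-6 + 5, 2 + 1, 2 - 1)
  = (-1, 3, 1)

(-1, 3, 1)


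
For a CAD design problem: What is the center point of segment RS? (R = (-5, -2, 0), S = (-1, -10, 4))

M = ((x₁+x₂)/2, (y₁+y₂)/2, (z₁+z₂)/2)
  = ((-5 - 1)/2, (-2 - 10)/2, (0 + 4)/2)
  = (-6/2, -12/2, 4/2)
  = (-3, -6, 2)

(-3, -6, 2)


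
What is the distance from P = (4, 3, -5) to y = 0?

distance = |a·x₀ + b·y₀ + c·z₀ - d| / √(a² + b² + c²)
  = |0·4 + 1·3 + 0·(-5) - 0| / √(0² + 1² + 0²)
  = |0 + 3 + 0 + 0| / √(0 + 1 + 0)
  = |3| / √1
  = 3 / 1
  ≈ 3

3


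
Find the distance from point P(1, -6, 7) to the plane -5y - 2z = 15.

distance = |a·x₀ + b·y₀ + c·z₀ - d| / √(a² + b² + c²)
  = |0·1 + (-5)·(-6) + (-2)·7 - 15| / √(0² + (-5)² + (-2)²)
  = |0 + 30 - 14 - 15| / √(0 + 25 + 4)
  = |1| / √29
  = 1 / 5.385
  ≈ 0.1857

0.1857


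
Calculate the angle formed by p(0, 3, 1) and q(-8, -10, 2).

p·q = 0·(-8) + 3·(-10) + 1·2 = 0 - 30 + 2 = -28
|p| = √(0² + 3² + 1²) = √10 ≈ 3.162
|q| = √((-8)² + (-10)² + 2²) = √168 ≈ 12.96
cos θ = (p·q)/(|p||q|) = -28/(3.162·12.96) ≈ -0.6831
θ = arccos(-0.6831) ≈ 133.1°

133.1°


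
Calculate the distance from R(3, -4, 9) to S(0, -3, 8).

d = √[(x₂-x₁)² + (y₂-y₁)² + (z₂-z₁)²]
  = √[(-3)² + 1² + (-1)²]
  = √[9 + 1 + 1]
  = √11
  ≈ 3.317

3.317


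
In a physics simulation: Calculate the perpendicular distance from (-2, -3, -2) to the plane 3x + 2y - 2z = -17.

distance = |a·x₀ + b·y₀ + c·z₀ - d| / √(a² + b² + c²)
  = |3·(-2) + 2·(-3) + (-2)·(-2) - (-17)| / √(3² + 2² + (-2)²)
  = |-6 - 6 + 4 + 17| / √(9 + 4 + 4)
  = |9| / √17
  = 9 / 4.123
  ≈ 2.183

2.183


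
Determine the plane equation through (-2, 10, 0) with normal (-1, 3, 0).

The plane through P with normal n = (a, b, c) satisfies n·(r - P) = 0,
i.e. ax + by + cz = a·x₀ + b·y₀ + c·z₀.
d = (-1)·(-2) + 3·10 + 0·0
  = 2 + 30 + 0
  = 32
Equation: -x + 3y = 32

-x + 3y = 32


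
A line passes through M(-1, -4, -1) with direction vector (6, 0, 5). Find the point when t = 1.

P(t) = M + t·d
  = (-1 + 6·1, -4 + 0·1, -1 + 5·1)
  = (-1 + 6, -4 + 0, -1 + 5)
  = (5, -4, 4)

(5, -4, 4)


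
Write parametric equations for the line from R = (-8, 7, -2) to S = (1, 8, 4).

Direction vector d = S - R = (1 + 8, 8 - 7, 4 + 2) = (9, 1, 6)
Parametric form r = R + t·d:
x = -8 + 9t, y = 7 + t, z = -2 + 6t

x = -8 + 9t, y = 7 + t, z = -2 + 6t


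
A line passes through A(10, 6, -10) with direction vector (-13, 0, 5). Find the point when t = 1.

P(t) = A + t·d
  = (10 + (-13)·1, 6 + 0·1, -10 + 5·1)
  = (10 - 13, 6 + 0, -10 + 5)
  = (-3, 6, -5)

(-3, 6, -5)


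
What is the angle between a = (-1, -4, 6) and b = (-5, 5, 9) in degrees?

a·b = (-1)·(-5) + (-4)·5 + 6·9 = 5 - 20 + 54 = 39
|a| = √((-1)² + (-4)² + 6²) = √53 ≈ 7.28
|b| = √((-5)² + 5² + 9²) = √131 ≈ 11.45
cos θ = (a·b)/(|a||b|) = 39/(7.28·11.45) ≈ 0.468
θ = arccos(0.468) ≈ 62.09°

62.09°


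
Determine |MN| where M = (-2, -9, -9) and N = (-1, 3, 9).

d = √[(x₂-x₁)² + (y₂-y₁)² + (z₂-z₁)²]
  = √[1² + 12² + 18²]
  = √[1 + 144 + 324]
  = √469
  ≈ 21.66

21.66


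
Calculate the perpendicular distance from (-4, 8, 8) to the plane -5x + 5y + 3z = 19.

distance = |a·x₀ + b·y₀ + c·z₀ - d| / √(a² + b² + c²)
  = |(-5)·(-4) + 5·8 + 3·8 - 19| / √((-5)² + 5² + 3²)
  = |20 + 40 + 24 - 19| / √(25 + 25 + 9)
  = |65| / √59
  = 65 / 7.681
  ≈ 8.462

8.462


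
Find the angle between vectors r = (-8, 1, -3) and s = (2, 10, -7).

r·s = (-8)·2 + 1·10 + (-3)·(-7) = -16 + 10 + 21 = 15
|r| = √((-8)² + 1² + (-3)²) = √74 ≈ 8.602
|s| = √(2² + 10² + (-7)²) = √153 ≈ 12.37
cos θ = (r·s)/(|r||s|) = 15/(8.602·12.37) ≈ 0.141
θ = arccos(0.141) ≈ 81.9°

81.9°


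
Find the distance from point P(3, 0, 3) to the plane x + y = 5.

distance = |a·x₀ + b·y₀ + c·z₀ - d| / √(a² + b² + c²)
  = |1·3 + 1·0 + 0·3 - 5| / √(1² + 1² + 0²)
  = |3 + 0 + 0 - 5| / √(1 + 1 + 0)
  = |-2| / √2
  = 2 / 1.414
  ≈ 1.414

1.414


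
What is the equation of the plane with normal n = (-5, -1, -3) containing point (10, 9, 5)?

The plane through P with normal n = (a, b, c) satisfies n·(r - P) = 0,
i.e. ax + by + cz = a·x₀ + b·y₀ + c·z₀.
d = (-5)·10 + (-1)·9 + (-3)·5
  = -50 - 9 - 15
  = -74
Equation: -5x - y - 3z = -74

-5x - y - 3z = -74


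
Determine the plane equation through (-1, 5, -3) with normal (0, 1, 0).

The plane through P with normal n = (a, b, c) satisfies n·(r - P) = 0,
i.e. ax + by + cz = a·x₀ + b·y₀ + c·z₀.
d = 0·(-1) + 1·5 + 0·(-3)
  = 0 + 5 + 0
  = 5
Equation: y = 5

y = 5


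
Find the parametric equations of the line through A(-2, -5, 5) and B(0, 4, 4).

Direction vector d = B - A = (0 + 2, 4 + 5, 4 - 5) = (2, 9, -1)
Parametric form r = A + t·d:
x = -2 + 2t, y = -5 + 9t, z = 5 - t

x = -2 + 2t, y = -5 + 9t, z = 5 - t


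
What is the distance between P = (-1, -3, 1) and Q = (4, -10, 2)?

d = √[(x₂-x₁)² + (y₂-y₁)² + (z₂-z₁)²]
  = √[5² + (-7)² + 1²]
  = √[25 + 49 + 1]
  = √75
  ≈ 8.66

8.66


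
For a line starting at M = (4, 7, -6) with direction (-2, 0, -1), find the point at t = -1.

P(t) = M + t·d
  = (4 + (-2)·(-1), 7 + 0·(-1), -6 + (-1)·(-1))
  = (4 + 2, 7 + 0, -6 + 1)
  = (6, 7, -5)

(6, 7, -5)


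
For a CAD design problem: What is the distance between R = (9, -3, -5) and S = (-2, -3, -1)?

d = √[(x₂-x₁)² + (y₂-y₁)² + (z₂-z₁)²]
  = √[(-11)² + 0² + 4²]
  = √[121 + 0 + 16]
  = √137
  ≈ 11.7

11.7


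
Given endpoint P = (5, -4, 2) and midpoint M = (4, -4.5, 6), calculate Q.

Q = 2M - P
  = (2·4 - 5, 2·(-4.5) - (-4), 2·6 - 2)
  = (8 - 5, -9 + 4, 12 - 2)
  = (3, -5, 10)

(3, -5, 10)


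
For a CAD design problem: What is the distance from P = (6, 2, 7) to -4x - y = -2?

distance = |a·x₀ + b·y₀ + c·z₀ - d| / √(a² + b² + c²)
  = |(-4)·6 + (-1)·2 + 0·7 - (-2)| / √((-4)² + (-1)² + 0²)
  = |-24 - 2 + 0 + 2| / √(16 + 1 + 0)
  = |-24| / √17
  = 24 / 4.123
  ≈ 5.821

5.821


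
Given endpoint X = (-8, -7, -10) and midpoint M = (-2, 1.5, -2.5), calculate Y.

Y = 2M - X
  = (2·(-2) - (-8), 2·1.5 - (-7), 2·(-2.5) - (-10))
  = (-4 + 8, 3 + 7, -5 + 10)
  = (4, 10, 5)

(4, 10, 5)


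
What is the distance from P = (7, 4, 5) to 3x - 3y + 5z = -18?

distance = |a·x₀ + b·y₀ + c·z₀ - d| / √(a² + b² + c²)
  = |3·7 + (-3)·4 + 5·5 - (-18)| / √(3² + (-3)² + 5²)
  = |21 - 12 + 25 + 18| / √(9 + 9 + 25)
  = |52| / √43
  = 52 / 6.557
  ≈ 7.93

7.93


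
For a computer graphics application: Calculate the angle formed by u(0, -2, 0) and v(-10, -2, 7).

u·v = 0·(-10) + (-2)·(-2) + 0·7 = 0 + 4 + 0 = 4
|u| = √(0² + (-2)² + 0²) = √4 ≈ 2
|v| = √((-10)² + (-2)² + 7²) = √153 ≈ 12.37
cos θ = (u·v)/(|u||v|) = 4/(2·12.37) ≈ 0.1617
θ = arccos(0.1617) ≈ 80.69°

80.69°


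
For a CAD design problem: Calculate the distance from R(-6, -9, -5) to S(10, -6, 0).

d = √[(x₂-x₁)² + (y₂-y₁)² + (z₂-z₁)²]
  = √[16² + 3² + 5²]
  = √[256 + 9 + 25]
  = √290
  ≈ 17.03

17.03


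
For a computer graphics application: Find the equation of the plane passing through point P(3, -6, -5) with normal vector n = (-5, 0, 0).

The plane through P with normal n = (a, b, c) satisfies n·(r - P) = 0,
i.e. ax + by + cz = a·x₀ + b·y₀ + c·z₀.
d = (-5)·3 + 0·(-6) + 0·(-5)
  = -15 + 0 + 0
  = -15
Equation: -5x = -15

-5x = -15


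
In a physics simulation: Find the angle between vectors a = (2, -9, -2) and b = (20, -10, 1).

a·b = 2·20 + (-9)·(-10) + (-2)·1 = 40 + 90 - 2 = 128
|a| = √(2² + (-9)² + (-2)²) = √89 ≈ 9.434
|b| = √(20² + (-10)² + 1²) = √501 ≈ 22.38
cos θ = (a·b)/(|a||b|) = 128/(9.434·22.38) ≈ 0.6062
θ = arccos(0.6062) ≈ 52.69°

52.69°


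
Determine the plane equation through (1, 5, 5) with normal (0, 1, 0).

The plane through P with normal n = (a, b, c) satisfies n·(r - P) = 0,
i.e. ax + by + cz = a·x₀ + b·y₀ + c·z₀.
d = 0·1 + 1·5 + 0·5
  = 0 + 5 + 0
  = 5
Equation: y = 5

y = 5


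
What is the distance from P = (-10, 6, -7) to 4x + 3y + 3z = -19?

distance = |a·x₀ + b·y₀ + c·z₀ - d| / √(a² + b² + c²)
  = |4·(-10) + 3·6 + 3·(-7) - (-19)| / √(4² + 3² + 3²)
  = |-40 + 18 - 21 + 19| / √(16 + 9 + 9)
  = |-24| / √34
  = 24 / 5.831
  ≈ 4.116

4.116


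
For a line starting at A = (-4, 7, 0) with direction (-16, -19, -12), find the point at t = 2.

P(t) = A + t·d
  = (-4 + (-16)·2, 7 + (-19)·2, 0 + (-12)·2)
  = (-4 - 32, 7 - 38, 0 - 24)
  = (-36, -31, -24)

(-36, -31, -24)


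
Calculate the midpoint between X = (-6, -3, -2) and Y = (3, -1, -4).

M = ((x₁+x₂)/2, (y₁+y₂)/2, (z₁+z₂)/2)
  = ((-6 + 3)/2, (-3 - 1)/2, (-2 - 4)/2)
  = (-3/2, -4/2, -6/2)
  = (-1.5, -2, -3)

(-1.5, -2, -3)


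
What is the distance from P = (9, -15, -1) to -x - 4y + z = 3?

distance = |a·x₀ + b·y₀ + c·z₀ - d| / √(a² + b² + c²)
  = |(-1)·9 + (-4)·(-15) + 1·(-1) - 3| / √((-1)² + (-4)² + 1²)
  = |-9 + 60 - 1 - 3| / √(1 + 16 + 1)
  = |47| / √18
  = 47 / 4.243
  ≈ 11.08

11.08


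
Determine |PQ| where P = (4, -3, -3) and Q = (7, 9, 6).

d = √[(x₂-x₁)² + (y₂-y₁)² + (z₂-z₁)²]
  = √[3² + 12² + 9²]
  = √[9 + 144 + 81]
  = √234
  ≈ 15.3

15.3


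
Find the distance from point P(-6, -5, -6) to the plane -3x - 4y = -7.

distance = |a·x₀ + b·y₀ + c·z₀ - d| / √(a² + b² + c²)
  = |(-3)·(-6) + (-4)·(-5) + 0·(-6) - (-7)| / √((-3)² + (-4)² + 0²)
  = |18 + 20 + 0 + 7| / √(9 + 16 + 0)
  = |45| / √25
  = 45 / 5
  ≈ 9

9


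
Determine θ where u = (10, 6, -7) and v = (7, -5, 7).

u·v = 10·7 + 6·(-5) + (-7)·7 = 70 - 30 - 49 = -9
|u| = √(10² + 6² + (-7)²) = √185 ≈ 13.6
|v| = √(7² + (-5)² + 7²) = √123 ≈ 11.09
cos θ = (u·v)/(|u||v|) = -9/(13.6·11.09) ≈ -0.05966
θ = arccos(-0.05966) ≈ 93.42°

93.42°


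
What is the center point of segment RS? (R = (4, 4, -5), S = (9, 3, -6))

M = ((x₁+x₂)/2, (y₁+y₂)/2, (z₁+z₂)/2)
  = ((4 + 9)/2, (4 + 3)/2, (-5 - 6)/2)
  = (13/2, 7/2, -11/2)
  = (6.5, 3.5, -5.5)

(6.5, 3.5, -5.5)


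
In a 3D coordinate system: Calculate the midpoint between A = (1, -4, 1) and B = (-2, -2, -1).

M = ((x₁+x₂)/2, (y₁+y₂)/2, (z₁+z₂)/2)
  = ((1 - 2)/2, (-4 - 2)/2, (1 - 1)/2)
  = (-1/2, -6/2, 0/2)
  = (-0.5, -3, 0)

(-0.5, -3, 0)


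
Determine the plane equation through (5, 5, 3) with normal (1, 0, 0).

The plane through P with normal n = (a, b, c) satisfies n·(r - P) = 0,
i.e. ax + by + cz = a·x₀ + b·y₀ + c·z₀.
d = 1·5 + 0·5 + 0·3
  = 5 + 0 + 0
  = 5
Equation: x = 5

x = 5


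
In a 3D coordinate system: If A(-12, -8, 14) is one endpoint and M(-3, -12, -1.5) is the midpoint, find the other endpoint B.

B = 2M - A
  = (2·(-3) - (-12), 2·(-12) - (-8), 2·(-1.5) - 14)
  = (-6 + 12, -24 + 8, -3 - 14)
  = (6, -16, -17)

(6, -16, -17)


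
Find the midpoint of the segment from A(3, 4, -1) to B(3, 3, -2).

M = ((x₁+x₂)/2, (y₁+y₂)/2, (z₁+z₂)/2)
  = ((3 + 3)/2, (4 + 3)/2, (-1 - 2)/2)
  = (6/2, 7/2, -3/2)
  = (3, 3.5, -1.5)

(3, 3.5, -1.5)


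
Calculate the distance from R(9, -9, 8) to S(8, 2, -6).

d = √[(x₂-x₁)² + (y₂-y₁)² + (z₂-z₁)²]
  = √[(-1)² + 11² + (-14)²]
  = √[1 + 121 + 196]
  = √318
  ≈ 17.83

17.83


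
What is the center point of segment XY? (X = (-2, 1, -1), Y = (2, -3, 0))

M = ((x₁+x₂)/2, (y₁+y₂)/2, (z₁+z₂)/2)
  = ((-2 + 2)/2, (1 - 3)/2, (-1 + 0)/2)
  = (0/2, -2/2, -1/2)
  = (0, -1, -0.5)

(0, -1, -0.5)


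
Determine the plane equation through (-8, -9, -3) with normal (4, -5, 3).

The plane through P with normal n = (a, b, c) satisfies n·(r - P) = 0,
i.e. ax + by + cz = a·x₀ + b·y₀ + c·z₀.
d = 4·(-8) + (-5)·(-9) + 3·(-3)
  = -32 + 45 - 9
  = 4
Equation: 4x - 5y + 3z = 4

4x - 5y + 3z = 4


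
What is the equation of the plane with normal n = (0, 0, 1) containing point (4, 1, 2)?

The plane through P with normal n = (a, b, c) satisfies n·(r - P) = 0,
i.e. ax + by + cz = a·x₀ + b·y₀ + c·z₀.
d = 0·4 + 0·1 + 1·2
  = 0 + 0 + 2
  = 2
Equation: z = 2

z = 2


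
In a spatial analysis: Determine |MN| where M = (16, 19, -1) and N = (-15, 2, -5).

d = √[(x₂-x₁)² + (y₂-y₁)² + (z₂-z₁)²]
  = √[(-31)² + (-17)² + (-4)²]
  = √[961 + 289 + 16]
  = √1266
  ≈ 35.58

35.58


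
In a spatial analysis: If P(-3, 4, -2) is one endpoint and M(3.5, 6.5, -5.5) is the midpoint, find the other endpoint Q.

Q = 2M - P
  = (2·3.5 - (-3), 2·6.5 - 4, 2·(-5.5) - (-2))
  = (7 + 3, 13 - 4, -11 + 2)
  = (10, 9, -9)

(10, 9, -9)


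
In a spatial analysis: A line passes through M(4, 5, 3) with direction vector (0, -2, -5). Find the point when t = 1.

P(t) = M + t·d
  = (4 + 0·1, 5 + (-2)·1, 3 + (-5)·1)
  = (4 + 0, 5 - 2, 3 - 5)
  = (4, 3, -2)

(4, 3, -2)


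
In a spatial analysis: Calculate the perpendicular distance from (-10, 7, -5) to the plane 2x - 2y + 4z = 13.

distance = |a·x₀ + b·y₀ + c·z₀ - d| / √(a² + b² + c²)
  = |2·(-10) + (-2)·7 + 4·(-5) - 13| / √(2² + (-2)² + 4²)
  = |-20 - 14 - 20 - 13| / √(4 + 4 + 16)
  = |-67| / √24
  = 67 / 4.899
  ≈ 13.68

13.68


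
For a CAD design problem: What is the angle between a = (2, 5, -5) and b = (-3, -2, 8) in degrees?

a·b = 2·(-3) + 5·(-2) + (-5)·8 = -6 - 10 - 40 = -56
|a| = √(2² + 5² + (-5)²) = √54 ≈ 7.348
|b| = √((-3)² + (-2)² + 8²) = √77 ≈ 8.775
cos θ = (a·b)/(|a||b|) = -56/(7.348·8.775) ≈ -0.8685
θ = arccos(-0.8685) ≈ 150.3°

150.3°


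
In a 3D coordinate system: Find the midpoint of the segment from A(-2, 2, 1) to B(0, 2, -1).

M = ((x₁+x₂)/2, (y₁+y₂)/2, (z₁+z₂)/2)
  = ((-2 + 0)/2, (2 + 2)/2, (1 - 1)/2)
  = (-2/2, 4/2, 0/2)
  = (-1, 2, 0)

(-1, 2, 0)


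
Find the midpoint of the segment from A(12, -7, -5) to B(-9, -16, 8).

M = ((x₁+x₂)/2, (y₁+y₂)/2, (z₁+z₂)/2)
  = ((12 - 9)/2, (-7 - 16)/2, (-5 + 8)/2)
  = (3/2, -23/2, 3/2)
  = (1.5, -11.5, 1.5)

(1.5, -11.5, 1.5)


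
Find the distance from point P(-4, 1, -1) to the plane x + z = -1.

distance = |a·x₀ + b·y₀ + c·z₀ - d| / √(a² + b² + c²)
  = |1·(-4) + 0·1 + 1·(-1) - (-1)| / √(1² + 0² + 1²)
  = |-4 + 0 - 1 + 1| / √(1 + 0 + 1)
  = |-4| / √2
  = 4 / 1.414
  ≈ 2.828

2.828


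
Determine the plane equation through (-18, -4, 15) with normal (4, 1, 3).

The plane through P with normal n = (a, b, c) satisfies n·(r - P) = 0,
i.e. ax + by + cz = a·x₀ + b·y₀ + c·z₀.
d = 4·(-18) + 1·(-4) + 3·15
  = -72 - 4 + 45
  = -31
Equation: 4x + y + 3z = -31

4x + y + 3z = -31


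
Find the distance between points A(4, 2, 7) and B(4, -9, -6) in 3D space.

d = √[(x₂-x₁)² + (y₂-y₁)² + (z₂-z₁)²]
  = √[0² + (-11)² + (-13)²]
  = √[0 + 121 + 169]
  = √290
  ≈ 17.03

17.03


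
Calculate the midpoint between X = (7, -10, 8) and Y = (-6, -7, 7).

M = ((x₁+x₂)/2, (y₁+y₂)/2, (z₁+z₂)/2)
  = ((7 - 6)/2, (-10 - 7)/2, (8 + 7)/2)
  = (1/2, -17/2, 15/2)
  = (0.5, -8.5, 7.5)

(0.5, -8.5, 7.5)


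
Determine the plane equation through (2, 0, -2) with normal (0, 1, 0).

The plane through P with normal n = (a, b, c) satisfies n·(r - P) = 0,
i.e. ax + by + cz = a·x₀ + b·y₀ + c·z₀.
d = 0·2 + 1·0 + 0·(-2)
  = 0 + 0 + 0
  = 0
Equation: y = 0

y = 0


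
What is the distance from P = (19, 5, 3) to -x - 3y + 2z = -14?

distance = |a·x₀ + b·y₀ + c·z₀ - d| / √(a² + b² + c²)
  = |(-1)·19 + (-3)·5 + 2·3 - (-14)| / √((-1)² + (-3)² + 2²)
  = |-19 - 15 + 6 + 14| / √(1 + 9 + 4)
  = |-14| / √14
  = 14 / 3.742
  ≈ 3.742

3.742


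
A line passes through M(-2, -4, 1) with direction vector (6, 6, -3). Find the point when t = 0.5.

P(t) = M + t·d
  = (-2 + 6·0.5, -4 + 6·0.5, 1 + (-3)·0.5)
  = (-2 + 3, -4 + 3, 1 - 1.5)
  = (1, -1, -0.5)

(1, -1, -0.5)


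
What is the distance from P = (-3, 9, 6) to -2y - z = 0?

distance = |a·x₀ + b·y₀ + c·z₀ - d| / √(a² + b² + c²)
  = |0·(-3) + (-2)·9 + (-1)·6 - 0| / √(0² + (-2)² + (-1)²)
  = |0 - 18 - 6 + 0| / √(0 + 4 + 1)
  = |-24| / √5
  = 24 / 2.236
  ≈ 10.73

10.73


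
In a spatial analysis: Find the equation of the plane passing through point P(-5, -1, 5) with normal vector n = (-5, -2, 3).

The plane through P with normal n = (a, b, c) satisfies n·(r - P) = 0,
i.e. ax + by + cz = a·x₀ + b·y₀ + c·z₀.
d = (-5)·(-5) + (-2)·(-1) + 3·5
  = 25 + 2 + 15
  = 42
Equation: -5x - 2y + 3z = 42

-5x - 2y + 3z = 42


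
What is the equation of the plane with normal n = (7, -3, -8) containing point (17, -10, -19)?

The plane through P with normal n = (a, b, c) satisfies n·(r - P) = 0,
i.e. ax + by + cz = a·x₀ + b·y₀ + c·z₀.
d = 7·17 + (-3)·(-10) + (-8)·(-19)
  = 119 + 30 + 152
  = 301
Equation: 7x - 3y - 8z = 301

7x - 3y - 8z = 301


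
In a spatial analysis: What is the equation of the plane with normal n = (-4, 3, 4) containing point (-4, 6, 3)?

The plane through P with normal n = (a, b, c) satisfies n·(r - P) = 0,
i.e. ax + by + cz = a·x₀ + b·y₀ + c·z₀.
d = (-4)·(-4) + 3·6 + 4·3
  = 16 + 18 + 12
  = 46
Equation: -4x + 3y + 4z = 46

-4x + 3y + 4z = 46


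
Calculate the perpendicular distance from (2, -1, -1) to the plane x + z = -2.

distance = |a·x₀ + b·y₀ + c·z₀ - d| / √(a² + b² + c²)
  = |1·2 + 0·(-1) + 1·(-1) - (-2)| / √(1² + 0² + 1²)
  = |2 + 0 - 1 + 2| / √(1 + 0 + 1)
  = |3| / √2
  = 3 / 1.414
  ≈ 2.121

2.121


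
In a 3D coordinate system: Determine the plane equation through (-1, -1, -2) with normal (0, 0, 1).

The plane through P with normal n = (a, b, c) satisfies n·(r - P) = 0,
i.e. ax + by + cz = a·x₀ + b·y₀ + c·z₀.
d = 0·(-1) + 0·(-1) + 1·(-2)
  = 0 + 0 - 2
  = -2
Equation: z = -2

z = -2


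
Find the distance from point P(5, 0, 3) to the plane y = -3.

distance = |a·x₀ + b·y₀ + c·z₀ - d| / √(a² + b² + c²)
  = |0·5 + 1·0 + 0·3 - (-3)| / √(0² + 1² + 0²)
  = |0 + 0 + 0 + 3| / √(0 + 1 + 0)
  = |3| / √1
  = 3 / 1
  ≈ 3

3


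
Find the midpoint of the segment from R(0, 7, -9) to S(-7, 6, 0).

M = ((x₁+x₂)/2, (y₁+y₂)/2, (z₁+z₂)/2)
  = ((0 - 7)/2, (7 + 6)/2, (-9 + 0)/2)
  = (-7/2, 13/2, -9/2)
  = (-3.5, 6.5, -4.5)

(-3.5, 6.5, -4.5)


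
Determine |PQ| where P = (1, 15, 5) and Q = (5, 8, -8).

d = √[(x₂-x₁)² + (y₂-y₁)² + (z₂-z₁)²]
  = √[4² + (-7)² + (-13)²]
  = √[16 + 49 + 169]
  = √234
  ≈ 15.3

15.3


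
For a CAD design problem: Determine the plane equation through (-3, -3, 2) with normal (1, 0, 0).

The plane through P with normal n = (a, b, c) satisfies n·(r - P) = 0,
i.e. ax + by + cz = a·x₀ + b·y₀ + c·z₀.
d = 1·(-3) + 0·(-3) + 0·2
  = -3 + 0 + 0
  = -3
Equation: x = -3

x = -3


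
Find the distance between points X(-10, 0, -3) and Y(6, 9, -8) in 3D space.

d = √[(x₂-x₁)² + (y₂-y₁)² + (z₂-z₁)²]
  = √[16² + 9² + (-5)²]
  = √[256 + 81 + 25]
  = √362
  ≈ 19.03

19.03


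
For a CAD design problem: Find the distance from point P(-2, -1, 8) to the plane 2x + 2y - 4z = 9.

distance = |a·x₀ + b·y₀ + c·z₀ - d| / √(a² + b² + c²)
  = |2·(-2) + 2·(-1) + (-4)·8 - 9| / √(2² + 2² + (-4)²)
  = |-4 - 2 - 32 - 9| / √(4 + 4 + 16)
  = |-47| / √24
  = 47 / 4.899
  ≈ 9.594

9.594


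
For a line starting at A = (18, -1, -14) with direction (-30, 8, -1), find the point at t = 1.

P(t) = A + t·d
  = (18 + (-30)·1, -1 + 8·1, -14 + (-1)·1)
  = (18 - 30, -1 + 8, -14 - 1)
  = (-12, 7, -15)

(-12, 7, -15)


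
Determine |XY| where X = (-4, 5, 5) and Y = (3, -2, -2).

d = √[(x₂-x₁)² + (y₂-y₁)² + (z₂-z₁)²]
  = √[7² + (-7)² + (-7)²]
  = √[49 + 49 + 49]
  = √147
  ≈ 12.12

12.12


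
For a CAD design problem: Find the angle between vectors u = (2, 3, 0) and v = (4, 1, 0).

u·v = 2·4 + 3·1 + 0·0 = 8 + 3 + 0 = 11
|u| = √(2² + 3² + 0²) = √13 ≈ 3.606
|v| = √(4² + 1² + 0²) = √17 ≈ 4.123
cos θ = (u·v)/(|u||v|) = 11/(3.606·4.123) ≈ 0.7399
θ = arccos(0.7399) ≈ 42.27°

42.27°


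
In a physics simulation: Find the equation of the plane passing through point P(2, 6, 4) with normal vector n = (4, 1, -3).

The plane through P with normal n = (a, b, c) satisfies n·(r - P) = 0,
i.e. ax + by + cz = a·x₀ + b·y₀ + c·z₀.
d = 4·2 + 1·6 + (-3)·4
  = 8 + 6 - 12
  = 2
Equation: 4x + y - 3z = 2

4x + y - 3z = 2


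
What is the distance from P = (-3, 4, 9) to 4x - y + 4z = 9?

distance = |a·x₀ + b·y₀ + c·z₀ - d| / √(a² + b² + c²)
  = |4·(-3) + (-1)·4 + 4·9 - 9| / √(4² + (-1)² + 4²)
  = |-12 - 4 + 36 - 9| / √(16 + 1 + 16)
  = |11| / √33
  = 11 / 5.745
  ≈ 1.915

1.915


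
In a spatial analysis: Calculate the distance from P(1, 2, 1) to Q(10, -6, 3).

d = √[(x₂-x₁)² + (y₂-y₁)² + (z₂-z₁)²]
  = √[9² + (-8)² + 2²]
  = √[81 + 64 + 4]
  = √149
  ≈ 12.21

12.21


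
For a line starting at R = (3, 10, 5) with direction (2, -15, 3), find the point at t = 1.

P(t) = R + t·d
  = (3 + 2·1, 10 + (-15)·1, 5 + 3·1)
  = (3 + 2, 10 - 15, 5 + 3)
  = (5, -5, 8)

(5, -5, 8)


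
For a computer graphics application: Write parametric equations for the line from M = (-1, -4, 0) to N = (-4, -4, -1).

Direction vector d = N - M = (-4 + 1, -4 + 4, -1 + 0) = (-3, 0, -1)
Parametric form r = M + t·d:
x = -1 - 3t, y = -4, z = 0 - t

x = -1 - 3t, y = -4, z = 0 - t


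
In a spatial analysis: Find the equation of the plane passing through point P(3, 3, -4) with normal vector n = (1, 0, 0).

The plane through P with normal n = (a, b, c) satisfies n·(r - P) = 0,
i.e. ax + by + cz = a·x₀ + b·y₀ + c·z₀.
d = 1·3 + 0·3 + 0·(-4)
  = 3 + 0 + 0
  = 3
Equation: x = 3

x = 3


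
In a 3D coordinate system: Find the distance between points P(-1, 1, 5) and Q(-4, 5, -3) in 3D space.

d = √[(x₂-x₁)² + (y₂-y₁)² + (z₂-z₁)²]
  = √[(-3)² + 4² + (-8)²]
  = √[9 + 16 + 64]
  = √89
  ≈ 9.434

9.434


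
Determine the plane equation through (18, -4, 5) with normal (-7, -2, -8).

The plane through P with normal n = (a, b, c) satisfies n·(r - P) = 0,
i.e. ax + by + cz = a·x₀ + b·y₀ + c·z₀.
d = (-7)·18 + (-2)·(-4) + (-8)·5
  = -126 + 8 - 40
  = -158
Equation: -7x - 2y - 8z = -158

-7x - 2y - 8z = -158


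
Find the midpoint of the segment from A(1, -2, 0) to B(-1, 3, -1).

M = ((x₁+x₂)/2, (y₁+y₂)/2, (z₁+z₂)/2)
  = ((1 - 1)/2, (-2 + 3)/2, (0 - 1)/2)
  = (0/2, 1/2, -1/2)
  = (0, 0.5, -0.5)

(0, 0.5, -0.5)


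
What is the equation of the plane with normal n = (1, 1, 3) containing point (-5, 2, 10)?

The plane through P with normal n = (a, b, c) satisfies n·(r - P) = 0,
i.e. ax + by + cz = a·x₀ + b·y₀ + c·z₀.
d = 1·(-5) + 1·2 + 3·10
  = -5 + 2 + 30
  = 27
Equation: x + y + 3z = 27

x + y + 3z = 27


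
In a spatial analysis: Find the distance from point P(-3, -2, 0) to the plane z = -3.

distance = |a·x₀ + b·y₀ + c·z₀ - d| / √(a² + b² + c²)
  = |0·(-3) + 0·(-2) + 1·0 - (-3)| / √(0² + 0² + 1²)
  = |0 + 0 + 0 + 3| / √(0 + 0 + 1)
  = |3| / √1
  = 3 / 1
  ≈ 3

3


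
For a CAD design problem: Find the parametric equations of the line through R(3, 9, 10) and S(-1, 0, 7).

Direction vector d = S - R = (-1 - 3, 0 - 9, 7 - 10) = (-4, -9, -3)
Parametric form r = R + t·d:
x = 3 - 4t, y = 9 - 9t, z = 10 - 3t

x = 3 - 4t, y = 9 - 9t, z = 10 - 3t


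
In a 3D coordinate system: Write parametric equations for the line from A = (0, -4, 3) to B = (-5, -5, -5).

Direction vector d = B - A = (-5 + 0, -5 + 4, -5 - 3) = (-5, -1, -8)
Parametric form r = A + t·d:
x = 0 - 5t, y = -4 - t, z = 3 - 8t

x = 0 - 5t, y = -4 - t, z = 3 - 8t


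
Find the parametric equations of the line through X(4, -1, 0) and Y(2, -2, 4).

Direction vector d = Y - X = (2 - 4, -2 + 1, 4 + 0) = (-2, -1, 4)
Parametric form r = X + t·d:
x = 4 - 2t, y = -1 - t, z = 0 + 4t

x = 4 - 2t, y = -1 - t, z = 0 + 4t


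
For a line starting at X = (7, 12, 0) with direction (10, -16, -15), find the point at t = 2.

P(t) = X + t·d
  = (7 + 10·2, 12 + (-16)·2, 0 + (-15)·2)
  = (7 + 20, 12 - 32, 0 - 30)
  = (27, -20, -30)

(27, -20, -30)


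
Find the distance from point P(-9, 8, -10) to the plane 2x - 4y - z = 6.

distance = |a·x₀ + b·y₀ + c·z₀ - d| / √(a² + b² + c²)
  = |2·(-9) + (-4)·8 + (-1)·(-10) - 6| / √(2² + (-4)² + (-1)²)
  = |-18 - 32 + 10 - 6| / √(4 + 16 + 1)
  = |-46| / √21
  = 46 / 4.583
  ≈ 10.04

10.04


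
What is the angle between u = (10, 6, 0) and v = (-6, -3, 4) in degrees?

u·v = 10·(-6) + 6·(-3) + 0·4 = -60 - 18 + 0 = -78
|u| = √(10² + 6² + 0²) = √136 ≈ 11.66
|v| = √((-6)² + (-3)² + 4²) = √61 ≈ 7.81
cos θ = (u·v)/(|u||v|) = -78/(11.66·7.81) ≈ -0.8564
θ = arccos(-0.8564) ≈ 148.9°

148.9°


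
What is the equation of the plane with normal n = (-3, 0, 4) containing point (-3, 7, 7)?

The plane through P with normal n = (a, b, c) satisfies n·(r - P) = 0,
i.e. ax + by + cz = a·x₀ + b·y₀ + c·z₀.
d = (-3)·(-3) + 0·7 + 4·7
  = 9 + 0 + 28
  = 37
Equation: -3x + 4z = 37

-3x + 4z = 37


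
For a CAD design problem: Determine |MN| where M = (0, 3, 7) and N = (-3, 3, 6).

d = √[(x₂-x₁)² + (y₂-y₁)² + (z₂-z₁)²]
  = √[(-3)² + 0² + (-1)²]
  = √[9 + 0 + 1]
  = √10
  ≈ 3.162

3.162


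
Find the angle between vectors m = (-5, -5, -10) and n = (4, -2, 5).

m·n = (-5)·4 + (-5)·(-2) + (-10)·5 = -20 + 10 - 50 = -60
|m| = √((-5)² + (-5)² + (-10)²) = √150 ≈ 12.25
|n| = √(4² + (-2)² + 5²) = √45 ≈ 6.708
cos θ = (m·n)/(|m||n|) = -60/(12.25·6.708) ≈ -0.7303
θ = arccos(-0.7303) ≈ 136.9°

136.9°


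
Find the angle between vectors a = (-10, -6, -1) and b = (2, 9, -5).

a·b = (-10)·2 + (-6)·9 + (-1)·(-5) = -20 - 54 + 5 = -69
|a| = √((-10)² + (-6)² + (-1)²) = √137 ≈ 11.7
|b| = √(2² + 9² + (-5)²) = √110 ≈ 10.49
cos θ = (a·b)/(|a||b|) = -69/(11.7·10.49) ≈ -0.5621
θ = arccos(-0.5621) ≈ 124.2°

124.2°


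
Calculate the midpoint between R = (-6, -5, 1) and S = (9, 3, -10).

M = ((x₁+x₂)/2, (y₁+y₂)/2, (z₁+z₂)/2)
  = ((-6 + 9)/2, (-5 + 3)/2, (1 - 10)/2)
  = (3/2, -2/2, -9/2)
  = (1.5, -1, -4.5)

(1.5, -1, -4.5)


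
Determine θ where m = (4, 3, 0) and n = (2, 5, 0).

m·n = 4·2 + 3·5 + 0·0 = 8 + 15 + 0 = 23
|m| = √(4² + 3² + 0²) = √25 ≈ 5
|n| = √(2² + 5² + 0²) = √29 ≈ 5.385
cos θ = (m·n)/(|m||n|) = 23/(5·5.385) ≈ 0.8542
θ = arccos(0.8542) ≈ 31.33°

31.33°


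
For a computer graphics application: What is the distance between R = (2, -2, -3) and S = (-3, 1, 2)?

d = √[(x₂-x₁)² + (y₂-y₁)² + (z₂-z₁)²]
  = √[(-5)² + 3² + 5²]
  = √[25 + 9 + 25]
  = √59
  ≈ 7.681

7.681


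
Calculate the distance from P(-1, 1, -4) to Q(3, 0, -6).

d = √[(x₂-x₁)² + (y₂-y₁)² + (z₂-z₁)²]
  = √[4² + (-1)² + (-2)²]
  = √[16 + 1 + 4]
  = √21
  ≈ 4.583

4.583


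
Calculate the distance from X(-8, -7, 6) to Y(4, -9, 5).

d = √[(x₂-x₁)² + (y₂-y₁)² + (z₂-z₁)²]
  = √[12² + (-2)² + (-1)²]
  = √[144 + 4 + 1]
  = √149
  ≈ 12.21

12.21


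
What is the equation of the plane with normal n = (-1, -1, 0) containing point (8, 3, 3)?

The plane through P with normal n = (a, b, c) satisfies n·(r - P) = 0,
i.e. ax + by + cz = a·x₀ + b·y₀ + c·z₀.
d = (-1)·8 + (-1)·3 + 0·3
  = -8 - 3 + 0
  = -11
Equation: -x - y = -11

-x - y = -11


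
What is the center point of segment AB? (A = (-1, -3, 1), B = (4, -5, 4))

M = ((x₁+x₂)/2, (y₁+y₂)/2, (z₁+z₂)/2)
  = ((-1 + 4)/2, (-3 - 5)/2, (1 + 4)/2)
  = (3/2, -8/2, 5/2)
  = (1.5, -4, 2.5)

(1.5, -4, 2.5)


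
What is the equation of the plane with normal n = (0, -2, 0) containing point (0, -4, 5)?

The plane through P with normal n = (a, b, c) satisfies n·(r - P) = 0,
i.e. ax + by + cz = a·x₀ + b·y₀ + c·z₀.
d = 0·0 + (-2)·(-4) + 0·5
  = 0 + 8 + 0
  = 8
Equation: -2y = 8

-2y = 8


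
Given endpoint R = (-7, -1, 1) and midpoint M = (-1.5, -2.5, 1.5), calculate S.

S = 2M - R
  = (2·(-1.5) - (-7), 2·(-2.5) - (-1), 2·1.5 - 1)
  = (-3 + 7, -5 + 1, 3 - 1)
  = (4, -4, 2)

(4, -4, 2)


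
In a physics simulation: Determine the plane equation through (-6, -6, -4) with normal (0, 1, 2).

The plane through P with normal n = (a, b, c) satisfies n·(r - P) = 0,
i.e. ax + by + cz = a·x₀ + b·y₀ + c·z₀.
d = 0·(-6) + 1·(-6) + 2·(-4)
  = 0 - 6 - 8
  = -14
Equation: y + 2z = -14

y + 2z = -14


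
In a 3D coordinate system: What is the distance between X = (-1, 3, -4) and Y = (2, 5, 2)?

d = √[(x₂-x₁)² + (y₂-y₁)² + (z₂-z₁)²]
  = √[3² + 2² + 6²]
  = √[9 + 4 + 36]
  = √49
  ≈ 7

7


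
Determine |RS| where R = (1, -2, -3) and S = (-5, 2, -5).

d = √[(x₂-x₁)² + (y₂-y₁)² + (z₂-z₁)²]
  = √[(-6)² + 4² + (-2)²]
  = √[36 + 16 + 4]
  = √56
  ≈ 7.483

7.483


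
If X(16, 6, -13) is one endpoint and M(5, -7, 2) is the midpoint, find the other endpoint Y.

Y = 2M - X
  = (2·5 - 16, 2·(-7) - 6, 2·2 - (-13))
  = (10 - 16, -14 - 6, 4 + 13)
  = (-6, -20, 17)

(-6, -20, 17)


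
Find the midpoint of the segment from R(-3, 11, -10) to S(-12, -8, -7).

M = ((x₁+x₂)/2, (y₁+y₂)/2, (z₁+z₂)/2)
  = ((-3 - 12)/2, (11 - 8)/2, (-10 - 7)/2)
  = (-15/2, 3/2, -17/2)
  = (-7.5, 1.5, -8.5)

(-7.5, 1.5, -8.5)


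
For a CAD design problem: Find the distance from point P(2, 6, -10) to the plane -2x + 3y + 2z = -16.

distance = |a·x₀ + b·y₀ + c·z₀ - d| / √(a² + b² + c²)
  = |(-2)·2 + 3·6 + 2·(-10) - (-16)| / √((-2)² + 3² + 2²)
  = |-4 + 18 - 20 + 16| / √(4 + 9 + 4)
  = |10| / √17
  = 10 / 4.123
  ≈ 2.425

2.425


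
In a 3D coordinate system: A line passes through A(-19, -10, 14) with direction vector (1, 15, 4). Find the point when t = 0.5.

P(t) = A + t·d
  = (-19 + 1·0.5, -10 + 15·0.5, 14 + 4·0.5)
  = (-19 + 0.5, -10 + 7.5, 14 + 2)
  = (-18.5, -2.5, 16)

(-18.5, -2.5, 16)


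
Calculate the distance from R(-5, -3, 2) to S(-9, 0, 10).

d = √[(x₂-x₁)² + (y₂-y₁)² + (z₂-z₁)²]
  = √[(-4)² + 3² + 8²]
  = √[16 + 9 + 64]
  = √89
  ≈ 9.434

9.434


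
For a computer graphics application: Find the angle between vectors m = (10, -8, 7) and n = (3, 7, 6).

m·n = 10·3 + (-8)·7 + 7·6 = 30 - 56 + 42 = 16
|m| = √(10² + (-8)² + 7²) = √213 ≈ 14.59
|n| = √(3² + 7² + 6²) = √94 ≈ 9.695
cos θ = (m·n)/(|m||n|) = 16/(14.59·9.695) ≈ 0.1131
θ = arccos(0.1131) ≈ 83.51°

83.51°


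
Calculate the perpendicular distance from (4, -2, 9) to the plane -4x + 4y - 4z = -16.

distance = |a·x₀ + b·y₀ + c·z₀ - d| / √(a² + b² + c²)
  = |(-4)·4 + 4·(-2) + (-4)·9 - (-16)| / √((-4)² + 4² + (-4)²)
  = |-16 - 8 - 36 + 16| / √(16 + 16 + 16)
  = |-44| / √48
  = 44 / 6.928
  ≈ 6.351

6.351


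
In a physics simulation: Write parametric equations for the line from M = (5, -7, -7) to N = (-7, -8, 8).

Direction vector d = N - M = (-7 - 5, -8 + 7, 8 + 7) = (-12, -1, 15)
Parametric form r = M + t·d:
x = 5 - 12t, y = -7 - t, z = -7 + 15t

x = 5 - 12t, y = -7 - t, z = -7 + 15t


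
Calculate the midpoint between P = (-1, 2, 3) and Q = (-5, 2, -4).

M = ((x₁+x₂)/2, (y₁+y₂)/2, (z₁+z₂)/2)
  = ((-1 - 5)/2, (2 + 2)/2, (3 - 4)/2)
  = (-6/2, 4/2, -1/2)
  = (-3, 2, -0.5)

(-3, 2, -0.5)


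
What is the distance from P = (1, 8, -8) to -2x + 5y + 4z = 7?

distance = |a·x₀ + b·y₀ + c·z₀ - d| / √(a² + b² + c²)
  = |(-2)·1 + 5·8 + 4·(-8) - 7| / √((-2)² + 5² + 4²)
  = |-2 + 40 - 32 - 7| / √(4 + 25 + 16)
  = |-1| / √45
  = 1 / 6.708
  ≈ 0.1491

0.1491


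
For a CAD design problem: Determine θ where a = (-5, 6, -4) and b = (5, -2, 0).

a·b = (-5)·5 + 6·(-2) + (-4)·0 = -25 - 12 + 0 = -37
|a| = √((-5)² + 6² + (-4)²) = √77 ≈ 8.775
|b| = √(5² + (-2)² + 0²) = √29 ≈ 5.385
cos θ = (a·b)/(|a||b|) = -37/(8.775·5.385) ≈ -0.783
θ = arccos(-0.783) ≈ 141.5°

141.5°


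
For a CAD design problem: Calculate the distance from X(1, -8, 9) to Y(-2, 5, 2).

d = √[(x₂-x₁)² + (y₂-y₁)² + (z₂-z₁)²]
  = √[(-3)² + 13² + (-7)²]
  = √[9 + 169 + 49]
  = √227
  ≈ 15.07

15.07


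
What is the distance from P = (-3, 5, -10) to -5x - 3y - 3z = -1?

distance = |a·x₀ + b·y₀ + c·z₀ - d| / √(a² + b² + c²)
  = |(-5)·(-3) + (-3)·5 + (-3)·(-10) - (-1)| / √((-5)² + (-3)² + (-3)²)
  = |15 - 15 + 30 + 1| / √(25 + 9 + 9)
  = |31| / √43
  = 31 / 6.557
  ≈ 4.727

4.727


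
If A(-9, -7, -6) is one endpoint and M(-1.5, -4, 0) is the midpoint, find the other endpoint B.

B = 2M - A
  = (2·(-1.5) - (-9), 2·(-4) - (-7), 2·0 - (-6))
  = (-3 + 9, -8 + 7, 0 + 6)
  = (6, -1, 6)

(6, -1, 6)


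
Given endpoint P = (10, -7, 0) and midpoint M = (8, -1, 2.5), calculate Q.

Q = 2M - P
  = (2·8 - 10, 2·(-1) - (-7), 2·2.5 - 0)
  = (16 - 10, -2 + 7, 5 + 0)
  = (6, 5, 5)

(6, 5, 5)


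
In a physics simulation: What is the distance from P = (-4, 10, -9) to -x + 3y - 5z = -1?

distance = |a·x₀ + b·y₀ + c·z₀ - d| / √(a² + b² + c²)
  = |(-1)·(-4) + 3·10 + (-5)·(-9) - (-1)| / √((-1)² + 3² + (-5)²)
  = |4 + 30 + 45 + 1| / √(1 + 9 + 25)
  = |80| / √35
  = 80 / 5.916
  ≈ 13.52

13.52


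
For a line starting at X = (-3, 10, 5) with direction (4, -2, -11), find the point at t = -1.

P(t) = X + t·d
  = (-3 + 4·(-1), 10 + (-2)·(-1), 5 + (-11)·(-1))
  = (-3 - 4, 10 + 2, 5 + 11)
  = (-7, 12, 16)

(-7, 12, 16)


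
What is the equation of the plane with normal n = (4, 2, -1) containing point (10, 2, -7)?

The plane through P with normal n = (a, b, c) satisfies n·(r - P) = 0,
i.e. ax + by + cz = a·x₀ + b·y₀ + c·z₀.
d = 4·10 + 2·2 + (-1)·(-7)
  = 40 + 4 + 7
  = 51
Equation: 4x + 2y - z = 51

4x + 2y - z = 51


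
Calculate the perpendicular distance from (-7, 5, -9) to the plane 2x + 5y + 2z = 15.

distance = |a·x₀ + b·y₀ + c·z₀ - d| / √(a² + b² + c²)
  = |2·(-7) + 5·5 + 2·(-9) - 15| / √(2² + 5² + 2²)
  = |-14 + 25 - 18 - 15| / √(4 + 25 + 4)
  = |-22| / √33
  = 22 / 5.745
  ≈ 3.83

3.83
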